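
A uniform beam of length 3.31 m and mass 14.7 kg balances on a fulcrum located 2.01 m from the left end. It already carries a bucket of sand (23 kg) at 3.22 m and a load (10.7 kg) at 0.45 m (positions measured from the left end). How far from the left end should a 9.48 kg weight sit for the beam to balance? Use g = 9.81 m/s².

Taking torques about the fulcrum (at 2.01 m from the left end):
Beam weight: 14.7 × 9.81 = 144.2 N down at 1.655 m → arm 0.355 m, τ = 144.2 × 0.355 = 51.19 N·m counterclockwise.
Bucket of sand: 23 × 9.81 = 225.6 N down at 3.22 m → arm 1.21 m, τ = 225.6 × 1.21 = 273 N·m clockwise.
Load: 10.7 × 9.81 = 105 N down at 0.45 m → arm 1.56 m, τ = 105 × 1.56 = 163.8 N·m counterclockwise.
Net moment of existing loads = 58.01 N·m clockwise.
The weight weighs 9.48 × 9.81 = 93 N and must supply an equal counterclockwise moment, so its lever arm about the fulcrum is 58.01 / 93 = 0.624 m.
That puts it at 2.01 − 0.624 = 1.39 m from the left end.

x ≈ 1.39 m from the left end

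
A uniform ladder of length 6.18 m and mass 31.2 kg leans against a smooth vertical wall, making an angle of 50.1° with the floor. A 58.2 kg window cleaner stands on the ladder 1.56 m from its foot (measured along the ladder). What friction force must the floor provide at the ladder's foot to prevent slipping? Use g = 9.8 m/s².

Choose the foot of the ladder as the axis so the floor normal and friction both act there and drop out.
Ladder weight 31.2×9.8 = 305.8 N acts at 3.09 m along the ladder; its horizontal arm is 3.09·cos50.1° = 1.982 m → τ = 606.1 N·m clockwise.
Window cleaner: 58.2×9.8 = 570.4 N at 1.56 m → arm 1.001 m → τ = 571 N·m clockwise.
Wall normal N acts horizontally at the top; its moment arm is the height L sinθ = 6.18·sin50.1° = 4.741 m, counterclockwise.
Setting net torque to zero: N × 4.741 = 1177 → N = 248 N.
ΣFx = 0: friction at the foot balances the wall's push, so f = N_wall = 248 N.

f ≈ 248 N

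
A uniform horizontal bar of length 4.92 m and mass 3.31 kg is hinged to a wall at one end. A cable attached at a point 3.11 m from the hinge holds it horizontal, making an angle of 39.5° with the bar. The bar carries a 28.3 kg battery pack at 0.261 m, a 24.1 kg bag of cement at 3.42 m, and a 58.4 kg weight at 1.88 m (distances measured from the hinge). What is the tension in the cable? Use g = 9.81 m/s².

Take moments about the hinge.
Beam weight: 3.31 × 9.81 = 32.47 N down at 2.46 m → arm 2.46 m, τ = 32.47 × 2.46 = 79.88 N·m clockwise.
Battery pack: 28.3 × 9.81 = 277.6 N down at 0.261 m → arm 0.261 m, τ = 277.6 × 0.261 = 72.45 N·m clockwise.
Bag of cement: 24.1 × 9.81 = 236.4 N down at 3.42 m → arm 3.42 m, τ = 236.4 × 3.42 = 808.5 N·m clockwise.
Weight: 58.4 × 9.81 = 572.9 N down at 1.88 m → arm 1.88 m, τ = 572.9 × 1.88 = 1077 N·m clockwise.
Total clockwise load moment = 2038 N·m.
The cable tension T acts at 3.11 m; only its component perpendicular to the bar, T sinθ, produces torque. sin 39.5° = 0.6361.
Setting net torque to zero: T × 3.11 × 0.6361 = 2038 → T = 2038 / 1.978 = 1030 N.

T ≈ 1030 N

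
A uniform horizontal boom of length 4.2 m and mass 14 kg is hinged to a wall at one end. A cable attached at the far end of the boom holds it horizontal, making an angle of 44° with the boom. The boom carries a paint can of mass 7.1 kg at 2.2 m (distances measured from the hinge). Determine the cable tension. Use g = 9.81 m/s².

T ≈ 151 N

Taking torques about the hinge:
Beam weight: 14 × 9.81 = 137.3 N down at 2.1 m → arm 2.1 m, τ = 137.3 × 2.1 = 288.3 N·m clockwise.
Paint can: 7.1 × 9.81 = 69.65 N down at 2.2 m → arm 2.2 m, τ = 69.65 × 2.2 = 153.2 N·m clockwise.
Total clockwise load moment = 441.5 N·m.
The cable tension T acts at 4.2 m; only its component perpendicular to the boom, T sinθ, produces torque. sin 44° = 0.6947.
Στ = 0 ⇒ T × 4.2 × 0.6947 = 441.5 ⇒ T = 441.5 / 2.918 = 151 N.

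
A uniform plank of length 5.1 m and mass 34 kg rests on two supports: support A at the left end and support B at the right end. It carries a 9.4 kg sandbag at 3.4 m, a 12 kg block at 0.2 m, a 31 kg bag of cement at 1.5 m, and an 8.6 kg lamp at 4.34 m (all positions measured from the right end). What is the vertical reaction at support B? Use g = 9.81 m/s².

About support A:
Beam weight: 34 × 9.81 = 333.5 N down at 2.55 m → arm 2.55 m, τ = 333.5 × 2.55 = 850.4 N·m clockwise.
Sandbag: 9.4 × 9.81 = 92.21 N down at 3.4 m → arm 1.7 m, τ = 92.21 × 1.7 = 156.8 N·m clockwise.
Block: 12 × 9.81 = 117.7 N down at 0.2 m → arm 4.9 m, τ = 117.7 × 4.9 = 576.7 N·m clockwise.
Bag of cement: 31 × 9.81 = 304.1 N down at 1.5 m → arm 3.6 m, τ = 304.1 × 3.6 = 1095 N·m clockwise.
Lamp: 8.6 × 9.81 = 84.37 N down at 4.34 m → arm 0.76 m, τ = 84.37 × 0.76 = 64.12 N·m clockwise.
Net load moment about support A = 2743 N·m clockwise.
Reaction R at support B is upward at 0 m, arm 5.1 m → moment R × 5.1 counterclockwise.
For rotational equilibrium, R × 5.1 = 2743, so R = 538 N.

R_B ≈ 538 N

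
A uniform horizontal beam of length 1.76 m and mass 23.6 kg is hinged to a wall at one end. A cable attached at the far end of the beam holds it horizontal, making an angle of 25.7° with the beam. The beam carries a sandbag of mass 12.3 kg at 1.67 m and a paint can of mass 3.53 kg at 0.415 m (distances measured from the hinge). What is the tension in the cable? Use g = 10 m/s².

Take moments about the hinge.
Beam weight: 23.6 × 10 = 236 N down at 0.88 m → arm 0.88 m, τ = 236 × 0.88 = 207.7 N·m clockwise.
Sandbag: 12.3 × 10 = 123 N down at 1.67 m → arm 1.67 m, τ = 123 × 1.67 = 205.4 N·m clockwise.
Paint can: 3.53 × 10 = 35.3 N down at 0.415 m → arm 0.415 m, τ = 35.3 × 0.415 = 14.65 N·m clockwise.
Total clockwise load moment = 427.8 N·m.
The cable tension T acts at 1.76 m; only its component perpendicular to the beam, T sinθ, produces torque. sin 25.7° = 0.4337.
Στ = 0 ⇒ T × 1.76 × 0.4337 = 427.8 ⇒ T = 427.8 / 0.7633 = 560 N.

T ≈ 560 N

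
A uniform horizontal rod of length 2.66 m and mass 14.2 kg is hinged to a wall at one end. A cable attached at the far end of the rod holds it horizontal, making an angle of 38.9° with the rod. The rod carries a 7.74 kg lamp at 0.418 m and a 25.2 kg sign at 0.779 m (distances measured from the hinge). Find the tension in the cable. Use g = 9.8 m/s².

About the hinge:
Beam weight: 14.2 × 9.8 = 139.2 N down at 1.33 m → arm 1.33 m, τ = 139.2 × 1.33 = 185.1 N·m clockwise.
Lamp: 7.74 × 9.8 = 75.85 N down at 0.418 m → arm 0.418 m, τ = 75.85 × 0.418 = 31.71 N·m clockwise.
Sign: 25.2 × 9.8 = 247 N down at 0.779 m → arm 0.779 m, τ = 247 × 0.779 = 192.4 N·m clockwise.
Total clockwise load moment = 409.2 N·m.
The cable tension T acts at 2.66 m; only its component perpendicular to the rod, T sinθ, produces torque. sin 38.9° = 0.628.
Στ = 0 ⇒ T × 2.66 × 0.628 = 409.2 ⇒ T = 409.2 / 1.67 = 245 N.

T ≈ 245 N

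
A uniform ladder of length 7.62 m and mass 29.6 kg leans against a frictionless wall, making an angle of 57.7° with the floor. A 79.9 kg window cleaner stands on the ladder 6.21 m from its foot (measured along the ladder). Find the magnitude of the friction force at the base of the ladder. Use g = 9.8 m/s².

About the foot of the ladder:
Ladder weight 29.6×9.8 = 290.1 N acts at 3.81 m along the ladder; its horizontal arm is 3.81·cos57.7° = 2.036 m → τ = 590.6 N·m clockwise.
Window cleaner: 79.9×9.8 = 783 N at 6.21 m → arm 3.318 m → τ = 2598 N·m clockwise.
Wall normal N acts horizontally at the top; its moment arm is the height L sinθ = 7.62·sin57.7° = 6.441 m, counterclockwise.
Balancing moments: N × 6.441 = 3189, giving N = 495 N.
ΣFx = 0: friction at the foot balances the wall's push, so f = N_wall = 495 N.

f ≈ 495 N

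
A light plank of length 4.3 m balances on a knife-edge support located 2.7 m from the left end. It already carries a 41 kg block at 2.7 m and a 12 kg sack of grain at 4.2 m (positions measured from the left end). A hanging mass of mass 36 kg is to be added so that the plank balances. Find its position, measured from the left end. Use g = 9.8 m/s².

x ≈ 2.2 m from the left end

Choose the knife-edge support (at 2.7 m from the left end) as the axis so the support reaction has zero arm there.
Block: acts at the knife-edge support, moment arm 0 → no torque.
Sack of grain: 12 × 9.8 = 117.6 N down at 4.2 m → arm 1.5 m, τ = 117.6 × 1.5 = 176.4 N·m clockwise.
Net moment of existing loads = 176.4 N·m clockwise.
The hanging mass weighs 36 × 9.8 = 352.8 N and must supply an equal counterclockwise moment, so its lever arm about the knife-edge support is 176.4 / 352.8 = 0.5 m.
That puts it at 2.7 − 0.5 = 2.2 m from the left end.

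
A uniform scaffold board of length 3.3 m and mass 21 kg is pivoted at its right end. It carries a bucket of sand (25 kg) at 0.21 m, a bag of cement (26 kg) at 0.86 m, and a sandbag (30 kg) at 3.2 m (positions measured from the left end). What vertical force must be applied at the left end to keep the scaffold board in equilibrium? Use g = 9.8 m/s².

F ≈ 530 N

Take moments about the right end.
Beam weight: 21 × 9.8 = 205.8 N down at 1.65 m → arm 1.65 m, τ = 205.8 × 1.65 = 339.6 N·m counterclockwise.
Bucket of sand: 25 × 9.8 = 245 N down at 0.21 m → arm 3.09 m, τ = 245 × 3.09 = 757 N·m counterclockwise.
Bag of cement: 26 × 9.8 = 254.8 N down at 0.86 m → arm 2.44 m, τ = 254.8 × 2.44 = 621.7 N·m counterclockwise.
Sandbag: 30 × 9.8 = 294 N down at 3.2 m → arm 0.1 m, τ = 294 × 0.1 = 29.4 N·m counterclockwise.
Net moment of the loads = 1748 N·m counterclockwise.
The upward force F acts at the left end, arm 3.3 m, giving F × 3.3 clockwise.
For rotational equilibrium, F × 3.3 = 1748, so F = 1748 / 3.3 = 530 N.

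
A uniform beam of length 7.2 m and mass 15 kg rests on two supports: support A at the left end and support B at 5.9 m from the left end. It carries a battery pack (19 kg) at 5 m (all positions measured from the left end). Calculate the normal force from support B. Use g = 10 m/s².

R_B ≈ 253 N

Taking torques about support A:
Beam weight: 15 × 10 = 150 N down at 3.6 m → arm 3.6 m, τ = 150 × 3.6 = 540 N·m clockwise.
Battery pack: 19 × 10 = 190 N down at 5 m → arm 5 m, τ = 190 × 5 = 950 N·m clockwise.
Net load moment about support A = 1490 N·m clockwise.
Reaction R at support B is upward at 5.9 m, arm 5.9 m → moment R × 5.9 counterclockwise.
Στ = 0 ⇒ R × 5.9 = 1490 ⇒ R = 253 N.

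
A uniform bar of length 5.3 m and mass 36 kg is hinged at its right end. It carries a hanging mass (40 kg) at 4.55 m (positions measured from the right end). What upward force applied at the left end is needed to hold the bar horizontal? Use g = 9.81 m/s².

Sum moments about the right end (the unknown pivot reaction has zero arm there).
Beam weight: 36 × 9.81 = 353.2 N down at 2.65 m → arm 2.65 m, τ = 353.2 × 2.65 = 936 N·m counterclockwise.
Hanging mass: 40 × 9.81 = 392.4 N down at 4.55 m → arm 4.55 m, τ = 392.4 × 4.55 = 1785 N·m counterclockwise.
Net moment of the loads = 2721 N·m counterclockwise.
The upward force F acts at the left end, arm 5.3 m, giving F × 5.3 clockwise.
Στ = 0 ⇒ F × 5.3 = 2721 ⇒ F = 2721 / 5.3 = 513 N.

F ≈ 513 N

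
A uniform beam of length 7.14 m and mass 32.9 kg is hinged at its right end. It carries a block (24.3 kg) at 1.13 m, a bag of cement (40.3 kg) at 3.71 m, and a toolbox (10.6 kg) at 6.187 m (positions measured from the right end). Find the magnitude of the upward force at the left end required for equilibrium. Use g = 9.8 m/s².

F ≈ 494 N

Choose the right end as the axis so the unknown pivot reaction has zero arm there.
Beam weight: 32.9 × 9.8 = 322.4 N down at 3.57 m → arm 3.57 m, τ = 322.4 × 3.57 = 1151 N·m counterclockwise.
Block: 24.3 × 9.8 = 238.1 N down at 1.13 m → arm 1.13 m, τ = 238.1 × 1.13 = 269.1 N·m counterclockwise.
Bag of cement: 40.3 × 9.8 = 394.9 N down at 3.71 m → arm 3.71 m, τ = 394.9 × 3.71 = 1465 N·m counterclockwise.
Toolbox: 10.6 × 9.8 = 103.9 N down at 6.187 m → arm 6.187 m, τ = 103.9 × 6.187 = 642.8 N·m counterclockwise.
Net moment of the loads = 3528 N·m counterclockwise.
The upward force F acts at the left end, arm 7.14 m, giving F × 7.14 clockwise.
Balancing moments: F × 7.14 = 3528, giving F = 3528 / 7.14 = 494 N.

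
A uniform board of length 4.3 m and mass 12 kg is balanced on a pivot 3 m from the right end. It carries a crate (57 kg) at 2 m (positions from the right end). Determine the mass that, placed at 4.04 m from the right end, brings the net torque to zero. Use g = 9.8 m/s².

m ≈ 64.6 kg

About the pivot (at 3 m from the right end):
Beam weight: 12 × 9.8 = 117.6 N down at 2.15 m → arm 0.85 m, τ = 117.6 × 0.85 = 99.96 N·m clockwise.
Crate: 57 × 9.8 = 558.6 N down at 2 m → arm 1 m, τ = 558.6 × 1 = 558.6 N·m clockwise.
Net moment of known loads = 658.6 N·m clockwise.
An unknown mass m at 4.04 m has arm 1.04 m; its moment is m·g·1.04 counterclockwise.
Στ = 0 ⇒ m × 9.8 × 1.04 = 658.6 ⇒ m = 658.6 / (9.8 × 1.04) = 64.6 kg.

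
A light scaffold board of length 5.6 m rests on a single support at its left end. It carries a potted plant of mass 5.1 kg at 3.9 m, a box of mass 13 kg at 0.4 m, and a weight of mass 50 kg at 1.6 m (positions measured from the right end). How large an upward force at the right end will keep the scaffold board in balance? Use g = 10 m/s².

Taking torques about the left end:
Potted plant: 5.1 × 10 = 51 N down at 3.9 m → arm 1.7 m, τ = 51 × 1.7 = 86.7 N·m clockwise.
Box: 13 × 10 = 130 N down at 0.4 m → arm 5.2 m, τ = 130 × 5.2 = 676 N·m clockwise.
Weight: 50 × 10 = 500 N down at 1.6 m → arm 4 m, τ = 500 × 4 = 2000 N·m clockwise.
Net moment of the loads = 2763 N·m clockwise.
The upward force F acts at the right end, arm 5.6 m, giving F × 5.6 counterclockwise.
Balancing moments: F × 5.6 = 2763, giving F = 2763 / 5.6 = 493 N.

F ≈ 493 N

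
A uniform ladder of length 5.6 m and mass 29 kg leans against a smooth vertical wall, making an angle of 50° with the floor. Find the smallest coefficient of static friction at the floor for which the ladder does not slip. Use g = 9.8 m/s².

Choose the foot of the ladder as the axis so the floor normal and friction both act there and drop out.
Ladder weight 29×9.8 = 284.2 N acts at 2.8 m along the ladder; its horizontal arm is 2.8·cos50° = 1.8 m → τ = 511.6 N·m clockwise.
Wall normal N acts horizontally at the top; its moment arm is the height L sinθ = 5.6·sin50° = 4.29 m, counterclockwise.
For rotational equilibrium, N × 4.29 = 511.6, so N = 119.3 N.
ΣFx = 0 ⇒ f = N_wall = 119.3 N. ΣFy = 0 ⇒ N_floor = 284.2 N.
μ_min = f / N_floor = 119.3 / 284.2 = 0.42.

μ_min ≈ 0.42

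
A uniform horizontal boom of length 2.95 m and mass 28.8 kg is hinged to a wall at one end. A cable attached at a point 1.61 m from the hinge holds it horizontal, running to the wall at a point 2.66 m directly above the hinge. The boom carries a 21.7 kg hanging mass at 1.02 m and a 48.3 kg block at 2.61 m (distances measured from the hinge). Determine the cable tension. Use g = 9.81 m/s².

T ≈ 1360 N

Sum moments about the hinge (the unknown hinge reaction has zero arm there).
Beam weight: 28.8 × 9.81 = 282.5 N down at 1.475 m → arm 1.475 m, τ = 282.5 × 1.475 = 416.7 N·m clockwise.
Hanging mass: 21.7 × 9.81 = 212.9 N down at 1.02 m → arm 1.02 m, τ = 212.9 × 1.02 = 217.2 N·m clockwise.
Block: 48.3 × 9.81 = 473.8 N down at 2.61 m → arm 2.61 m, τ = 473.8 × 2.61 = 1237 N·m clockwise.
Total clockwise load moment = 1871 N·m.
The cable tension T acts at 1.61 m; only its component perpendicular to the boom, T sinθ, produces torque. sinθ = h/√(h²+d²) = 2.66/√(2.66²+1.61²) = 0.8555.
Setting net torque to zero: T × 1.61 × 0.8555 = 1871 → T = 1871 / 1.377 = 1360 N.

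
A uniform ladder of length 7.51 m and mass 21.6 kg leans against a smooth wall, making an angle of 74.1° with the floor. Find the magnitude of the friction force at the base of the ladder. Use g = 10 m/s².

f ≈ 30.8 N

Sum moments about the foot of the ladder (the floor normal and friction both act there and drop out).
Ladder weight 21.6×10 = 216 N acts at 3.755 m along the ladder; its horizontal arm is 3.755·cos74.1° = 1.029 m → τ = 222.3 N·m clockwise.
Wall normal N acts horizontally at the top; its moment arm is the height L sinθ = 7.51·sin74.1° = 7.223 m, counterclockwise.
Balancing moments: N × 7.223 = 222.3, giving N = 30.8 N.
ΣFx = 0: friction at the foot balances the wall's push, so f = N_wall = 30.8 N.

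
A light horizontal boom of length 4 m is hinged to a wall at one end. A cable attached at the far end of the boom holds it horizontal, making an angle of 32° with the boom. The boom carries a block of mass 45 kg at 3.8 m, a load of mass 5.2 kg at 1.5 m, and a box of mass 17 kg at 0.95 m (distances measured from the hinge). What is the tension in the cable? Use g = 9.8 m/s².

Sum moments about the hinge (the unknown hinge reaction has zero arm there).
Block: 45 × 9.8 = 441 N down at 3.8 m → arm 3.8 m, τ = 441 × 3.8 = 1676 N·m clockwise.
Load: 5.2 × 9.8 = 50.96 N down at 1.5 m → arm 1.5 m, τ = 50.96 × 1.5 = 76.44 N·m clockwise.
Box: 17 × 9.8 = 166.6 N down at 0.95 m → arm 0.95 m, τ = 166.6 × 0.95 = 158.3 N·m clockwise.
Total clockwise load moment = 1911 N·m.
The cable tension T acts at 4 m; only its component perpendicular to the boom, T sinθ, produces torque. sin 32° = 0.5299.
For rotational equilibrium, T × 4 × 0.5299 = 1911, so T = 1911 / 2.12 = 901 N.

T ≈ 901 N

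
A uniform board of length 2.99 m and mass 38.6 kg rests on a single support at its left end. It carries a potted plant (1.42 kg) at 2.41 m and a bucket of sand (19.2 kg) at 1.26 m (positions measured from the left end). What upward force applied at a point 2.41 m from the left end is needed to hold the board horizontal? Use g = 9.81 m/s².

Taking torques about the left end:
Beam weight: 38.6 × 9.81 = 378.7 N down at 1.495 m → arm 1.495 m, τ = 378.7 × 1.495 = 566.2 N·m clockwise.
Potted plant: 1.42 × 9.81 = 13.93 N down at 2.41 m → arm 2.41 m, τ = 13.93 × 2.41 = 33.57 N·m clockwise.
Bucket of sand: 19.2 × 9.81 = 188.4 N down at 1.26 m → arm 1.26 m, τ = 188.4 × 1.26 = 237.4 N·m clockwise.
Net moment of the loads = 837.2 N·m clockwise.
The upward force F acts at a point 2.41 m from the left end, arm 2.41 m, giving F × 2.41 counterclockwise.
Στ = 0 ⇒ F × 2.41 = 837.2 ⇒ F = 837.2 / 2.41 = 347 N.

F ≈ 347 N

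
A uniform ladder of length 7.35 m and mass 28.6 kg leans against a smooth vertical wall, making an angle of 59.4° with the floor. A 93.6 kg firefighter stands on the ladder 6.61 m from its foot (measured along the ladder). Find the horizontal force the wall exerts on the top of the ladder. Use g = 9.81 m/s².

N_wall ≈ 571 N

Sum moments about the foot of the ladder (the floor normal and friction both act there and drop out).
Ladder weight 28.6×9.81 = 280.6 N acts at 3.675 m along the ladder; its horizontal arm is 3.675·cos59.4° = 1.871 m → τ = 525 N·m clockwise.
Firefighter: 93.6×9.81 = 918.2 N at 6.61 m → arm 3.365 m → τ = 3090 N·m clockwise.
Wall normal N acts horizontally at the top; its moment arm is the height L sinθ = 7.35·sin59.4° = 6.326 m, counterclockwise.
Στ = 0 ⇒ N × 6.326 = 3615 ⇒ N = 571 N.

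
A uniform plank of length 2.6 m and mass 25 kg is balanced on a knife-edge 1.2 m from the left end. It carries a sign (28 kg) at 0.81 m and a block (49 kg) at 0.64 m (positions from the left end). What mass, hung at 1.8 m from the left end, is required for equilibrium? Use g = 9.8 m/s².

m ≈ 59.8 kg

Take moments about the knife-edge (at 1.2 m from the left end).
Beam weight: 25 × 9.8 = 245 N down at 1.3 m → arm 0.1 m, τ = 245 × 0.1 = 24.5 N·m clockwise.
Sign: 28 × 9.8 = 274.4 N down at 0.81 m → arm 0.39 m, τ = 274.4 × 0.39 = 107 N·m counterclockwise.
Block: 49 × 9.8 = 480.2 N down at 0.64 m → arm 0.56 m, τ = 480.2 × 0.56 = 268.9 N·m counterclockwise.
Net moment of known loads = 351.4 N·m counterclockwise.
An unknown mass m at 1.8 m has arm 0.6 m; its moment is m·g·0.6 clockwise.
Στ = 0 ⇒ m × 9.8 × 0.6 = 351.4 ⇒ m = 351.4 / (9.8 × 0.6) = 59.8 kg.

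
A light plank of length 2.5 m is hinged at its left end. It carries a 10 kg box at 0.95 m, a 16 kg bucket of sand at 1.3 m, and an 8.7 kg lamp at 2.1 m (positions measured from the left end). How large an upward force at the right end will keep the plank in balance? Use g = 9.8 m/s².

F ≈ 190 N

About the left end:
Box: 10 × 9.8 = 98 N down at 0.95 m → arm 0.95 m, τ = 98 × 0.95 = 93.1 N·m clockwise.
Bucket of sand: 16 × 9.8 = 156.8 N down at 1.3 m → arm 1.3 m, τ = 156.8 × 1.3 = 203.8 N·m clockwise.
Lamp: 8.7 × 9.8 = 85.26 N down at 2.1 m → arm 2.1 m, τ = 85.26 × 2.1 = 179 N·m clockwise.
Net moment of the loads = 475.9 N·m clockwise.
The upward force F acts at the right end, arm 2.5 m, giving F × 2.5 counterclockwise.
For rotational equilibrium, F × 2.5 = 475.9, so F = 475.9 / 2.5 = 190 N.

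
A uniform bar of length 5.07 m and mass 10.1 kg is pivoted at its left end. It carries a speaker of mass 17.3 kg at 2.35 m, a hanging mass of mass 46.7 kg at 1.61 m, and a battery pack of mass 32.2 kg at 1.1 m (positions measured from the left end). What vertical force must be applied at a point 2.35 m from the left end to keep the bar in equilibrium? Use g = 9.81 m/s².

F ≈ 738 N

Taking torques about the left end:
Beam weight: 10.1 × 9.81 = 99.08 N down at 2.535 m → arm 2.535 m, τ = 99.08 × 2.535 = 251.2 N·m clockwise.
Speaker: 17.3 × 9.81 = 169.7 N down at 2.35 m → arm 2.35 m, τ = 169.7 × 2.35 = 398.8 N·m clockwise.
Hanging mass: 46.7 × 9.81 = 458.1 N down at 1.61 m → arm 1.61 m, τ = 458.1 × 1.61 = 737.5 N·m clockwise.
Battery pack: 32.2 × 9.81 = 315.9 N down at 1.1 m → arm 1.1 m, τ = 315.9 × 1.1 = 347.5 N·m clockwise.
Net moment of the loads = 1735 N·m clockwise.
The upward force F acts at a point 2.35 m from the left end, arm 2.35 m, giving F × 2.35 counterclockwise.
For rotational equilibrium, F × 2.35 = 1735, so F = 1735 / 2.35 = 738 N.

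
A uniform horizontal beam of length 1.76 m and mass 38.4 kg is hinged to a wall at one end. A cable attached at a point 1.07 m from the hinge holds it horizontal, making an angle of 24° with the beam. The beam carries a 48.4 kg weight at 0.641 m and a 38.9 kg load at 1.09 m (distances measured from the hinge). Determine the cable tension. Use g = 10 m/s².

T ≈ 2460 N

Take moments about the hinge.
Beam weight: 38.4 × 10 = 384 N down at 0.88 m → arm 0.88 m, τ = 384 × 0.88 = 337.9 N·m clockwise.
Weight: 48.4 × 10 = 484 N down at 0.641 m → arm 0.641 m, τ = 484 × 0.641 = 310.2 N·m clockwise.
Load: 38.9 × 10 = 389 N down at 1.09 m → arm 1.09 m, τ = 389 × 1.09 = 424 N·m clockwise.
Total clockwise load moment = 1072 N·m.
The cable tension T acts at 1.07 m; only its component perpendicular to the beam, T sinθ, produces torque. sin 24° = 0.4067.
For rotational equilibrium, T × 1.07 × 0.4067 = 1072, so T = 1072 / 0.4352 = 2460 N.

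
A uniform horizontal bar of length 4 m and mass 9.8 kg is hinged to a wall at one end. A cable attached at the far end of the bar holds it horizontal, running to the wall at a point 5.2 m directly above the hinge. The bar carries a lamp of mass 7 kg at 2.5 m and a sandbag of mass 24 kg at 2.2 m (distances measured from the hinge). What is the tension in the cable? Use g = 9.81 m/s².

T ≈ 278 N

Choose the hinge as the axis so the unknown hinge reaction has zero arm there.
Beam weight: 9.8 × 9.81 = 96.14 N down at 2 m → arm 2 m, τ = 96.14 × 2 = 192.3 N·m clockwise.
Lamp: 7 × 9.81 = 68.67 N down at 2.5 m → arm 2.5 m, τ = 68.67 × 2.5 = 171.7 N·m clockwise.
Sandbag: 24 × 9.81 = 235.4 N down at 2.2 m → arm 2.2 m, τ = 235.4 × 2.2 = 517.9 N·m clockwise.
Total clockwise load moment = 881.9 N·m.
The cable tension T acts at 4 m; only its component perpendicular to the bar, T sinθ, produces torque. sinθ = h/√(h²+d²) = 5.2/√(5.2²+4²) = 0.7926.
Στ = 0 ⇒ T × 4 × 0.7926 = 881.9 ⇒ T = 881.9 / 3.17 = 278 N.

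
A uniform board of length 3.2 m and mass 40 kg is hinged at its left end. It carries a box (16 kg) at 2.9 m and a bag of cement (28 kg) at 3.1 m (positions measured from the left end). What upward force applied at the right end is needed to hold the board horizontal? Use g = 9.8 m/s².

Choose the left end as the axis so the unknown pivot reaction has zero arm there.
Beam weight: 40 × 9.8 = 392 N down at 1.6 m → arm 1.6 m, τ = 392 × 1.6 = 627.2 N·m clockwise.
Box: 16 × 9.8 = 156.8 N down at 2.9 m → arm 2.9 m, τ = 156.8 × 2.9 = 454.7 N·m clockwise.
Bag of cement: 28 × 9.8 = 274.4 N down at 3.1 m → arm 3.1 m, τ = 274.4 × 3.1 = 850.6 N·m clockwise.
Net moment of the loads = 1932 N·m clockwise.
The upward force F acts at the right end, arm 3.2 m, giving F × 3.2 counterclockwise.
Balancing moments: F × 3.2 = 1932, giving F = 1932 / 3.2 = 604 N.

F ≈ 604 N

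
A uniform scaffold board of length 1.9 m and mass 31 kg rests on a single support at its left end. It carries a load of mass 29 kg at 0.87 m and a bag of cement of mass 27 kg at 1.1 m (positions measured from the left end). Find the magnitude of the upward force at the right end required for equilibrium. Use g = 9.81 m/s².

F ≈ 436 N

Take moments about the left end.
Beam weight: 31 × 9.81 = 304.1 N down at 0.95 m → arm 0.95 m, τ = 304.1 × 0.95 = 288.9 N·m clockwise.
Load: 29 × 9.81 = 284.5 N down at 0.87 m → arm 0.87 m, τ = 284.5 × 0.87 = 247.5 N·m clockwise.
Bag of cement: 27 × 9.81 = 264.9 N down at 1.1 m → arm 1.1 m, τ = 264.9 × 1.1 = 291.4 N·m clockwise.
Net moment of the loads = 827.8 N·m clockwise.
The upward force F acts at the right end, arm 1.9 m, giving F × 1.9 counterclockwise.
Setting net torque to zero: F × 1.9 = 827.8 → F = 827.8 / 1.9 = 436 N.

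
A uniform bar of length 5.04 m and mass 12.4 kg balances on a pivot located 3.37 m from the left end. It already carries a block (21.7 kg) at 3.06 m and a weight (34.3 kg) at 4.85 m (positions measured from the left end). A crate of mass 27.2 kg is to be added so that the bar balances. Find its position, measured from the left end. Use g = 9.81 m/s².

Take moments about the pivot (at 3.37 m from the left end).
Beam weight: 12.4 × 9.81 = 121.6 N down at 2.52 m → arm 0.85 m, τ = 121.6 × 0.85 = 103.4 N·m counterclockwise.
Block: 21.7 × 9.81 = 212.9 N down at 3.06 m → arm 0.31 m, τ = 212.9 × 0.31 = 66 N·m counterclockwise.
Weight: 34.3 × 9.81 = 336.5 N down at 4.85 m → arm 1.48 m, τ = 336.5 × 1.48 = 498 N·m clockwise.
Net moment of existing loads = 328.6 N·m clockwise.
The crate weighs 27.2 × 9.81 = 266.8 N and must supply an equal counterclockwise moment, so its lever arm about the pivot is 328.6 / 266.8 = 1.23 m.
That puts it at 3.37 − 1.23 = 2.14 m from the left end.

x ≈ 2.14 m from the left end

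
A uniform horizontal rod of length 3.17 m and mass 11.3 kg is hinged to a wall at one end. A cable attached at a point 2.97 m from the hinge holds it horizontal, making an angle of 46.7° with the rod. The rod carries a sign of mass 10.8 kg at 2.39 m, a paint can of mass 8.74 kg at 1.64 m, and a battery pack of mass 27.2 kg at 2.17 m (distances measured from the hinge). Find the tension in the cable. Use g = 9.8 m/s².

T ≈ 531 N

Sum moments about the hinge (the unknown hinge reaction has zero arm there).
Beam weight: 11.3 × 9.8 = 110.7 N down at 1.585 m → arm 1.585 m, τ = 110.7 × 1.585 = 175.5 N·m clockwise.
Sign: 10.8 × 9.8 = 105.8 N down at 2.39 m → arm 2.39 m, τ = 105.8 × 2.39 = 252.9 N·m clockwise.
Paint can: 8.74 × 9.8 = 85.65 N down at 1.64 m → arm 1.64 m, τ = 85.65 × 1.64 = 140.5 N·m clockwise.
Battery pack: 27.2 × 9.8 = 266.6 N down at 2.17 m → arm 2.17 m, τ = 266.6 × 2.17 = 578.5 N·m clockwise.
Total clockwise load moment = 1147 N·m.
The cable tension T acts at 2.97 m; only its component perpendicular to the rod, T sinθ, produces torque. sin 46.7° = 0.7278.
For rotational equilibrium, T × 2.97 × 0.7278 = 1147, so T = 1147 / 2.162 = 531 N.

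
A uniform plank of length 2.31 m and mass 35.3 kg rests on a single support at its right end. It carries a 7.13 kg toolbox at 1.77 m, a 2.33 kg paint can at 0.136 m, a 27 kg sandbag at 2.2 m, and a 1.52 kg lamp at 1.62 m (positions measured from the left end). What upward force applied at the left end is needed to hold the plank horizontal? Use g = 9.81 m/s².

Choose the right end as the axis so the unknown pivot reaction has zero arm there.
Beam weight: 35.3 × 9.81 = 346.3 N down at 1.155 m → arm 1.155 m, τ = 346.3 × 1.155 = 400 N·m counterclockwise.
Toolbox: 7.13 × 9.81 = 69.95 N down at 1.77 m → arm 0.54 m, τ = 69.95 × 0.54 = 37.77 N·m counterclockwise.
Paint can: 2.33 × 9.81 = 22.86 N down at 0.136 m → arm 2.174 m, τ = 22.86 × 2.174 = 49.7 N·m counterclockwise.
Sandbag: 27 × 9.81 = 264.9 N down at 2.2 m → arm 0.11 m, τ = 264.9 × 0.11 = 29.14 N·m counterclockwise.
Lamp: 1.52 × 9.81 = 14.91 N down at 1.62 m → arm 0.69 m, τ = 14.91 × 0.69 = 10.29 N·m counterclockwise.
Net moment of the loads = 526.9 N·m counterclockwise.
The upward force F acts at the left end, arm 2.31 m, giving F × 2.31 clockwise.
For rotational equilibrium, F × 2.31 = 526.9, so F = 526.9 / 2.31 = 228 N.

F ≈ 228 N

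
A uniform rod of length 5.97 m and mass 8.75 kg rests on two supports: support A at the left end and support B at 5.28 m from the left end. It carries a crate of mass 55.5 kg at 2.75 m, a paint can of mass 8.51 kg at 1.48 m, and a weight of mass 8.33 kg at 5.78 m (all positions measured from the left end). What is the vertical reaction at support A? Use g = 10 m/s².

Choose support B as the axis so its reaction then has zero moment arm.
Beam weight: 8.75 × 10 = 87.5 N down at 2.985 m → arm 2.295 m, τ = 87.5 × 2.295 = 200.8 N·m counterclockwise.
Crate: 55.5 × 10 = 555 N down at 2.75 m → arm 2.53 m, τ = 555 × 2.53 = 1404 N·m counterclockwise.
Paint can: 8.51 × 10 = 85.1 N down at 1.48 m → arm 3.8 m, τ = 85.1 × 3.8 = 323.4 N·m counterclockwise.
Weight: 8.33 × 10 = 83.3 N down at 5.78 m → arm 0.5 m, τ = 83.3 × 0.5 = 41.65 N·m clockwise.
Net load moment about support B = 1887 N·m counterclockwise.
Reaction R at support A is upward at 0 m, arm 5.28 m → moment R × 5.28 clockwise.
Balancing moments: R × 5.28 = 1887, giving R = 357 N.

R_A ≈ 357 N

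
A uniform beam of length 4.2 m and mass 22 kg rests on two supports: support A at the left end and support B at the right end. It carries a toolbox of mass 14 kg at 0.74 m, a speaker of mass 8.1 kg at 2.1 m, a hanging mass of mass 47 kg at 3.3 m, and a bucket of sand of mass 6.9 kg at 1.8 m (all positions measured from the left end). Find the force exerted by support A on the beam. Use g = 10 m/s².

R_A ≈ 406 N

Choose support B as the axis so its reaction then has zero moment arm.
Beam weight: 22 × 10 = 220 N down at 2.1 m → arm 2.1 m, τ = 220 × 2.1 = 462 N·m counterclockwise.
Toolbox: 14 × 10 = 140 N down at 0.74 m → arm 3.46 m, τ = 140 × 3.46 = 484.4 N·m counterclockwise.
Speaker: 8.1 × 10 = 81 N down at 2.1 m → arm 2.1 m, τ = 81 × 2.1 = 170.1 N·m counterclockwise.
Hanging mass: 47 × 10 = 470 N down at 3.3 m → arm 0.9 m, τ = 470 × 0.9 = 423 N·m counterclockwise.
Bucket of sand: 6.9 × 10 = 69 N down at 1.8 m → arm 2.4 m, τ = 69 × 2.4 = 165.6 N·m counterclockwise.
Net load moment about support B = 1705 N·m counterclockwise.
Reaction R at support A is upward at 0 m, arm 4.2 m → moment R × 4.2 clockwise.
Setting net torque to zero: R × 4.2 = 1705 → R = 406 N.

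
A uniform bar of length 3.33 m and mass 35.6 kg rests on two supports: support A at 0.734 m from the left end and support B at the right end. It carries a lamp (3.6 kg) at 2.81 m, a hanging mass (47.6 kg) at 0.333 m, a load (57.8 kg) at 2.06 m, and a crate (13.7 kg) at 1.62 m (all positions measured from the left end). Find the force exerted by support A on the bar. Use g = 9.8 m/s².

R_A ≈ 1130 N

Taking torques about support B:
Beam weight: 35.6 × 9.8 = 348.9 N down at 1.665 m → arm 1.665 m, τ = 348.9 × 1.665 = 580.9 N·m counterclockwise.
Lamp: 3.6 × 9.8 = 35.28 N down at 2.81 m → arm 0.52 m, τ = 35.28 × 0.52 = 18.35 N·m counterclockwise.
Hanging mass: 47.6 × 9.8 = 466.5 N down at 0.333 m → arm 2.997 m, τ = 466.5 × 2.997 = 1398 N·m counterclockwise.
Load: 57.8 × 9.8 = 566.4 N down at 2.06 m → arm 1.27 m, τ = 566.4 × 1.27 = 719.3 N·m counterclockwise.
Crate: 13.7 × 9.8 = 134.3 N down at 1.62 m → arm 1.71 m, τ = 134.3 × 1.71 = 229.7 N·m counterclockwise.
Net load moment about support B = 2946 N·m counterclockwise.
Reaction R at support A is upward at 0.734 m, arm 2.596 m → moment R × 2.596 clockwise.
Setting net torque to zero: R × 2.596 = 2946 → R = 1130 N.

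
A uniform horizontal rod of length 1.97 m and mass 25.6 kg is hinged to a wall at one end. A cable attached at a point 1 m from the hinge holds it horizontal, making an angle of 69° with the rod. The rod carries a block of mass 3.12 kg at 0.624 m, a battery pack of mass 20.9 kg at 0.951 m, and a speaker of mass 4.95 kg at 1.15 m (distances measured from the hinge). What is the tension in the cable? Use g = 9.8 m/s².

About the hinge:
Beam weight: 25.6 × 9.8 = 250.9 N down at 0.985 m → arm 0.985 m, τ = 250.9 × 0.985 = 247.1 N·m clockwise.
Block: 3.12 × 9.8 = 30.58 N down at 0.624 m → arm 0.624 m, τ = 30.58 × 0.624 = 19.08 N·m clockwise.
Battery pack: 20.9 × 9.8 = 204.8 N down at 0.951 m → arm 0.951 m, τ = 204.8 × 0.951 = 194.8 N·m clockwise.
Speaker: 4.95 × 9.8 = 48.51 N down at 1.15 m → arm 1.15 m, τ = 48.51 × 1.15 = 55.79 N·m clockwise.
Total clockwise load moment = 516.8 N·m.
The cable tension T acts at 1 m; only its component perpendicular to the rod, T sinθ, produces torque. sin 69° = 0.9336.
Στ = 0 ⇒ T × 1 × 0.9336 = 516.8 ⇒ T = 516.8 / 0.9336 = 554 N.

T ≈ 554 N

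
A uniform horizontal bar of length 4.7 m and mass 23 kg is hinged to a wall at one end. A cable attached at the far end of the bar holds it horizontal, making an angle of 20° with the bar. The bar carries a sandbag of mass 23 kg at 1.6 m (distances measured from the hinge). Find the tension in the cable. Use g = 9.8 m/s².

About the hinge:
Beam weight: 23 × 9.8 = 225.4 N down at 2.35 m → arm 2.35 m, τ = 225.4 × 2.35 = 529.7 N·m clockwise.
Sandbag: 23 × 9.8 = 225.4 N down at 1.6 m → arm 1.6 m, τ = 225.4 × 1.6 = 360.6 N·m clockwise.
Total clockwise load moment = 890.3 N·m.
The cable tension T acts at 4.7 m; only its component perpendicular to the bar, T sinθ, produces torque. sin 20° = 0.342.
Setting net torque to zero: T × 4.7 × 0.342 = 890.3 → T = 890.3 / 1.607 = 554 N.

T ≈ 554 N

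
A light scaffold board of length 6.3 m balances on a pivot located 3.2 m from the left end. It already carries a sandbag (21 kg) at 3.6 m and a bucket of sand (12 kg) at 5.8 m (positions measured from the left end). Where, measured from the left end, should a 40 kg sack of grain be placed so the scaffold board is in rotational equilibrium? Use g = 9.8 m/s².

Choose the pivot (at 3.2 m from the left end) as the axis so the support reaction has zero arm there.
Sandbag: 21 × 9.8 = 205.8 N down at 3.6 m → arm 0.4 m, τ = 205.8 × 0.4 = 82.32 N·m clockwise.
Bucket of sand: 12 × 9.8 = 117.6 N down at 5.8 m → arm 2.6 m, τ = 117.6 × 2.6 = 305.8 N·m clockwise.
Net moment of existing loads = 388.1 N·m clockwise.
The sack of grain weighs 40 × 9.8 = 392 N and must supply an equal counterclockwise moment, so its lever arm about the pivot is 388.1 / 392 = 0.99 m.
That puts it at 3.2 − 0.99 = 2.21 m from the left end.

x ≈ 2.21 m from the left end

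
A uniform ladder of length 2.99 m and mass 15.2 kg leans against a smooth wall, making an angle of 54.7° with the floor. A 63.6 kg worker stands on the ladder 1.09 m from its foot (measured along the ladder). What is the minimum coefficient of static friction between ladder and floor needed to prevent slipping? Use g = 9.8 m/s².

μ_min ≈ 0.277

Sum moments about the foot of the ladder (the floor normal and friction both act there and drop out).
Ladder weight 15.2×9.8 = 149 N acts at 1.495 m along the ladder; its horizontal arm is 1.495·cos54.7° = 0.8639 m → τ = 128.7 N·m clockwise.
Worker: 63.6×9.8 = 623.3 N at 1.09 m → arm 0.6299 m → τ = 392.6 N·m clockwise.
Wall normal N acts horizontally at the top; its moment arm is the height L sinθ = 2.99·sin54.7° = 2.44 m, counterclockwise.
Balancing moments: N × 2.44 = 521.3, giving N = 213.6 N.
ΣFx = 0 ⇒ f = N_wall = 213.6 N. ΣFy = 0 ⇒ N_floor = 772.3 N.
μ_min = f / N_floor = 213.6 / 772.3 = 0.277.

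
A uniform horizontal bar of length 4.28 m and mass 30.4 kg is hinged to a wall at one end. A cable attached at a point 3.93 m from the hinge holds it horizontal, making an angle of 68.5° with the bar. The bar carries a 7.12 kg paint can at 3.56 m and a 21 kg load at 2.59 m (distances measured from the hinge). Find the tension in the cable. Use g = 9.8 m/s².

Sum moments about the hinge (the unknown hinge reaction has zero arm there).
Beam weight: 30.4 × 9.8 = 297.9 N down at 2.14 m → arm 2.14 m, τ = 297.9 × 2.14 = 637.5 N·m clockwise.
Paint can: 7.12 × 9.8 = 69.78 N down at 3.56 m → arm 3.56 m, τ = 69.78 × 3.56 = 248.4 N·m clockwise.
Load: 21 × 9.8 = 205.8 N down at 2.59 m → arm 2.59 m, τ = 205.8 × 2.59 = 533 N·m clockwise.
Total clockwise load moment = 1419 N·m.
The cable tension T acts at 3.93 m; only its component perpendicular to the bar, T sinθ, produces torque. sin 68.5° = 0.9304.
Setting net torque to zero: T × 3.93 × 0.9304 = 1419 → T = 1419 / 3.656 = 388 N.

T ≈ 388 N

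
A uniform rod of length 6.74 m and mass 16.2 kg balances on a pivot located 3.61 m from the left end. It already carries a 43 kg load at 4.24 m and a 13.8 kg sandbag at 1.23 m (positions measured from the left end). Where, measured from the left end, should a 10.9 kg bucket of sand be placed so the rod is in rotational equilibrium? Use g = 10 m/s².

Take moments about the pivot (at 3.61 m from the left end).
Beam weight: 16.2 × 10 = 162 N down at 3.37 m → arm 0.24 m, τ = 162 × 0.24 = 38.88 N·m counterclockwise.
Load: 43 × 10 = 430 N down at 4.24 m → arm 0.63 m, τ = 430 × 0.63 = 270.9 N·m clockwise.
Sandbag: 13.8 × 10 = 138 N down at 1.23 m → arm 2.38 m, τ = 138 × 2.38 = 328.4 N·m counterclockwise.
Net moment of existing loads = 96.38 N·m counterclockwise.
The bucket of sand weighs 10.9 × 10 = 109 N and must supply an equal clockwise moment, so its lever arm about the pivot is 96.38 / 109 = 0.884 m.
That puts it at 3.61 + 0.884 = 4.49 m from the left end.

x ≈ 4.49 m from the left end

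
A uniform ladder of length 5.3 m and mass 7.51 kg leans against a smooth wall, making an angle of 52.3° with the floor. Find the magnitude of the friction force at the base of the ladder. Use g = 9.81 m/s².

f ≈ 28.5 N

Taking torques about the foot of the ladder:
Ladder weight 7.51×9.81 = 73.67 N acts at 2.65 m along the ladder; its horizontal arm is 2.65·cos52.3° = 1.621 m → τ = 119.4 N·m clockwise.
Wall normal N acts horizontally at the top; its moment arm is the height L sinθ = 5.3·sin52.3° = 4.193 m, counterclockwise.
Balancing moments: N × 4.193 = 119.4, giving N = 28.5 N.
ΣFx = 0: friction at the foot balances the wall's push, so f = N_wall = 28.5 N.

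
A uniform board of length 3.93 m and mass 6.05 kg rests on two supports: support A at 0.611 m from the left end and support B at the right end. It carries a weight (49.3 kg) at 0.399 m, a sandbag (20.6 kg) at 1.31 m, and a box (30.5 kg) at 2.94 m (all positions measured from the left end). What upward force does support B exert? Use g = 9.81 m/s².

Taking torques about support A:
Beam weight: 6.05 × 9.81 = 59.35 N down at 1.965 m → arm 1.354 m, τ = 59.35 × 1.354 = 80.36 N·m clockwise.
Weight: 49.3 × 9.81 = 483.6 N down at 0.399 m → arm 0.212 m, τ = 483.6 × 0.212 = 102.5 N·m counterclockwise.
Sandbag: 20.6 × 9.81 = 202.1 N down at 1.31 m → arm 0.699 m, τ = 202.1 × 0.699 = 141.3 N·m clockwise.
Box: 30.5 × 9.81 = 299.2 N down at 2.94 m → arm 2.329 m, τ = 299.2 × 2.329 = 696.8 N·m clockwise.
Net load moment about support A = 816 N·m clockwise.
Reaction R at support B is upward at 3.93 m, arm 3.319 m → moment R × 3.319 counterclockwise.
Setting net torque to zero: R × 3.319 = 816 → R = 246 N.

R_B ≈ 246 N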